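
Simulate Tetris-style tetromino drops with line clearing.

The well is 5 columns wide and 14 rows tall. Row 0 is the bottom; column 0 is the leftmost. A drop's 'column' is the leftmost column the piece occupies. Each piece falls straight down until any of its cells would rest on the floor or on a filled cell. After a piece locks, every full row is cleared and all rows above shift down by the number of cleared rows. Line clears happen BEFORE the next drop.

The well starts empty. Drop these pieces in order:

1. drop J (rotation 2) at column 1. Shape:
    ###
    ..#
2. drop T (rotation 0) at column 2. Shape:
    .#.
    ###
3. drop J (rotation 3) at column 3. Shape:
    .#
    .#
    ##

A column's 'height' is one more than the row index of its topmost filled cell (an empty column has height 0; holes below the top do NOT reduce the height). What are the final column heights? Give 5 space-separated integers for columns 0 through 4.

Answer: 0 2 3 5 7

Derivation:
Drop 1: J rot2 at col 1 lands with bottom-row=0; cleared 0 line(s) (total 0); column heights now [0 2 2 2 0], max=2
Drop 2: T rot0 at col 2 lands with bottom-row=2; cleared 0 line(s) (total 0); column heights now [0 2 3 4 3], max=4
Drop 3: J rot3 at col 3 lands with bottom-row=4; cleared 0 line(s) (total 0); column heights now [0 2 3 5 7], max=7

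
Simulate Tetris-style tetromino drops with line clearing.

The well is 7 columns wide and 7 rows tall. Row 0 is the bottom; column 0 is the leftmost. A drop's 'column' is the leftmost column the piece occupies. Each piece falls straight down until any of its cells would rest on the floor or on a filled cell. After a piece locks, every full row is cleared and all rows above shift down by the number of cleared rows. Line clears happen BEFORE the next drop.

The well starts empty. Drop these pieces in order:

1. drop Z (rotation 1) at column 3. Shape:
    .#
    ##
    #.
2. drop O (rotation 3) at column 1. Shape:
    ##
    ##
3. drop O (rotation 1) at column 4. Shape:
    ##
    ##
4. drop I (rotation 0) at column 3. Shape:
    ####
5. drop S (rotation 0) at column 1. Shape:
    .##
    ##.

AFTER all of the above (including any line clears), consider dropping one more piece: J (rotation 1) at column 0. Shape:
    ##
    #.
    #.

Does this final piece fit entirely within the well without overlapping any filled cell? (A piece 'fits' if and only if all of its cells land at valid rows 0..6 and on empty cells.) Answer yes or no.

Drop 1: Z rot1 at col 3 lands with bottom-row=0; cleared 0 line(s) (total 0); column heights now [0 0 0 2 3 0 0], max=3
Drop 2: O rot3 at col 1 lands with bottom-row=0; cleared 0 line(s) (total 0); column heights now [0 2 2 2 3 0 0], max=3
Drop 3: O rot1 at col 4 lands with bottom-row=3; cleared 0 line(s) (total 0); column heights now [0 2 2 2 5 5 0], max=5
Drop 4: I rot0 at col 3 lands with bottom-row=5; cleared 0 line(s) (total 0); column heights now [0 2 2 6 6 6 6], max=6
Drop 5: S rot0 at col 1 lands with bottom-row=5; cleared 0 line(s) (total 0); column heights now [0 6 7 7 6 6 6], max=7
Test piece J rot1 at col 0 (width 2): heights before test = [0 6 7 7 6 6 6]; fits = True

Answer: yes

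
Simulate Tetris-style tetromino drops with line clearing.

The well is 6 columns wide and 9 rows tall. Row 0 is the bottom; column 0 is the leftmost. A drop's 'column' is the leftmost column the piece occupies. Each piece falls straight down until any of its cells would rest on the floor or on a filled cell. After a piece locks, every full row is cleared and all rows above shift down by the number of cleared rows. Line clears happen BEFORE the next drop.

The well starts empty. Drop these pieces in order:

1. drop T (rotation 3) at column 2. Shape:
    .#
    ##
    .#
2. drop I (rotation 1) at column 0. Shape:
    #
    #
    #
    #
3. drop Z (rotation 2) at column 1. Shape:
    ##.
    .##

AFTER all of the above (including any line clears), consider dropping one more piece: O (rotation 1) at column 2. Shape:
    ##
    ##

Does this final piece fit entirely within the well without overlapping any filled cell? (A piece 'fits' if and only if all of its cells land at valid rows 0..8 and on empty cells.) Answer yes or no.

Drop 1: T rot3 at col 2 lands with bottom-row=0; cleared 0 line(s) (total 0); column heights now [0 0 2 3 0 0], max=3
Drop 2: I rot1 at col 0 lands with bottom-row=0; cleared 0 line(s) (total 0); column heights now [4 0 2 3 0 0], max=4
Drop 3: Z rot2 at col 1 lands with bottom-row=3; cleared 0 line(s) (total 0); column heights now [4 5 5 4 0 0], max=5
Test piece O rot1 at col 2 (width 2): heights before test = [4 5 5 4 0 0]; fits = True

Answer: yes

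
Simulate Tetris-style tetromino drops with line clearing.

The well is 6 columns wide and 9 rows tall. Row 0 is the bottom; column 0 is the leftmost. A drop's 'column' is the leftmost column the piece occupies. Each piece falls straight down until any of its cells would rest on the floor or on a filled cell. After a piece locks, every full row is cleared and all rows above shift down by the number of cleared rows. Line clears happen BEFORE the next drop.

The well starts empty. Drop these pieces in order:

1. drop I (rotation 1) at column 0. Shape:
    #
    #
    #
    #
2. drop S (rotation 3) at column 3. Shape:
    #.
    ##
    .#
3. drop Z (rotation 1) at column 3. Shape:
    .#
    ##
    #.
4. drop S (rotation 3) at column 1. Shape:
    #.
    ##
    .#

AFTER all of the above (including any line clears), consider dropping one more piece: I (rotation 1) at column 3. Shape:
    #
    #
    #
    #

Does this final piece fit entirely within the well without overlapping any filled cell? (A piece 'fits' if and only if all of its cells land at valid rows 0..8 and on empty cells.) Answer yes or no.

Answer: yes

Derivation:
Drop 1: I rot1 at col 0 lands with bottom-row=0; cleared 0 line(s) (total 0); column heights now [4 0 0 0 0 0], max=4
Drop 2: S rot3 at col 3 lands with bottom-row=0; cleared 0 line(s) (total 0); column heights now [4 0 0 3 2 0], max=4
Drop 3: Z rot1 at col 3 lands with bottom-row=3; cleared 0 line(s) (total 0); column heights now [4 0 0 5 6 0], max=6
Drop 4: S rot3 at col 1 lands with bottom-row=0; cleared 0 line(s) (total 0); column heights now [4 3 2 5 6 0], max=6
Test piece I rot1 at col 3 (width 1): heights before test = [4 3 2 5 6 0]; fits = True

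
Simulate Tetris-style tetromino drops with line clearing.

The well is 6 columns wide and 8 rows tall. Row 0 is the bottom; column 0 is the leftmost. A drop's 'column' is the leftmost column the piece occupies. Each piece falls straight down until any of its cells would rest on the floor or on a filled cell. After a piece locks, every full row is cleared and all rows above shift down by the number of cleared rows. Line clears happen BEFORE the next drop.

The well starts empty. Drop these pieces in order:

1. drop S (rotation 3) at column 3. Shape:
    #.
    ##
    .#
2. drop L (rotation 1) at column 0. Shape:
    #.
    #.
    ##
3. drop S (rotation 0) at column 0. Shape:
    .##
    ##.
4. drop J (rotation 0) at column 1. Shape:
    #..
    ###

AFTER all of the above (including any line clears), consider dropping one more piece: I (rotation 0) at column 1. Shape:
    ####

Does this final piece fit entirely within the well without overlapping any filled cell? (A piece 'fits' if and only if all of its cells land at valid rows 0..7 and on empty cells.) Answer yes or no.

Drop 1: S rot3 at col 3 lands with bottom-row=0; cleared 0 line(s) (total 0); column heights now [0 0 0 3 2 0], max=3
Drop 2: L rot1 at col 0 lands with bottom-row=0; cleared 0 line(s) (total 0); column heights now [3 1 0 3 2 0], max=3
Drop 3: S rot0 at col 0 lands with bottom-row=3; cleared 0 line(s) (total 0); column heights now [4 5 5 3 2 0], max=5
Drop 4: J rot0 at col 1 lands with bottom-row=5; cleared 0 line(s) (total 0); column heights now [4 7 6 6 2 0], max=7
Test piece I rot0 at col 1 (width 4): heights before test = [4 7 6 6 2 0]; fits = True

Answer: yes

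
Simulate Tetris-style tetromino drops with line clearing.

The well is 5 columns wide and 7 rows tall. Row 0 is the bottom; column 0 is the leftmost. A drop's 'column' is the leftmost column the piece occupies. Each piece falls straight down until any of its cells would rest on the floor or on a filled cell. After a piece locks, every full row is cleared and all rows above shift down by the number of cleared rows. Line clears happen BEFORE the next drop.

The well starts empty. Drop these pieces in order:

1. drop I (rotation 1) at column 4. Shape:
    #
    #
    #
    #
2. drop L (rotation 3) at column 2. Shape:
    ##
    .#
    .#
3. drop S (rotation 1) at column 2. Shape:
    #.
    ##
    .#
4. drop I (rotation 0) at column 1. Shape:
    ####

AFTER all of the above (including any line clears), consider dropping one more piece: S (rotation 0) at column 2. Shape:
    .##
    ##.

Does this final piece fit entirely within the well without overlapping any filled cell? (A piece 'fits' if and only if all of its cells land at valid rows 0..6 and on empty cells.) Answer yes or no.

Drop 1: I rot1 at col 4 lands with bottom-row=0; cleared 0 line(s) (total 0); column heights now [0 0 0 0 4], max=4
Drop 2: L rot3 at col 2 lands with bottom-row=0; cleared 0 line(s) (total 0); column heights now [0 0 3 3 4], max=4
Drop 3: S rot1 at col 2 lands with bottom-row=3; cleared 0 line(s) (total 0); column heights now [0 0 6 5 4], max=6
Drop 4: I rot0 at col 1 lands with bottom-row=6; cleared 0 line(s) (total 0); column heights now [0 7 7 7 7], max=7
Test piece S rot0 at col 2 (width 3): heights before test = [0 7 7 7 7]; fits = False

Answer: no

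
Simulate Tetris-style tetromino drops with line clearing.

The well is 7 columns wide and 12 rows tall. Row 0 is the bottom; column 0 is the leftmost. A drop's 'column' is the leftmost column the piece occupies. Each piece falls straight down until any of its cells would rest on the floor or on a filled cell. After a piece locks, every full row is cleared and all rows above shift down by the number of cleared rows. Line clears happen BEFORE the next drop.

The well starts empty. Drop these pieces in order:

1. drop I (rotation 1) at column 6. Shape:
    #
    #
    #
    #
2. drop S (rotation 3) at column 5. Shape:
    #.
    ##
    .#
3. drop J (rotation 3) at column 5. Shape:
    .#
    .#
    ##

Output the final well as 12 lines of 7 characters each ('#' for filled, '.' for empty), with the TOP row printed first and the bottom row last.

Drop 1: I rot1 at col 6 lands with bottom-row=0; cleared 0 line(s) (total 0); column heights now [0 0 0 0 0 0 4], max=4
Drop 2: S rot3 at col 5 lands with bottom-row=4; cleared 0 line(s) (total 0); column heights now [0 0 0 0 0 7 6], max=7
Drop 3: J rot3 at col 5 lands with bottom-row=7; cleared 0 line(s) (total 0); column heights now [0 0 0 0 0 8 10], max=10

Answer: .......
.......
......#
......#
.....##
.....#.
.....##
......#
......#
......#
......#
......#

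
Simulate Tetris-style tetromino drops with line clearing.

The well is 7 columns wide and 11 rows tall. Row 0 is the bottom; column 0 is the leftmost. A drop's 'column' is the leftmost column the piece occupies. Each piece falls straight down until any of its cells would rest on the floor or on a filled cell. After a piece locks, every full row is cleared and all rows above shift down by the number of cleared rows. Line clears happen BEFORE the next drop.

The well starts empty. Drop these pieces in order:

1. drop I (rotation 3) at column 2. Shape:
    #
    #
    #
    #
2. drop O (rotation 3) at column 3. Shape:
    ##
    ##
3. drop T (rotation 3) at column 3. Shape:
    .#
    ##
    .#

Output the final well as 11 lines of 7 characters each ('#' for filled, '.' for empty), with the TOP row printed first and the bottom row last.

Answer: .......
.......
.......
.......
.......
.......
....#..
..###..
..#.#..
..###..
..###..

Derivation:
Drop 1: I rot3 at col 2 lands with bottom-row=0; cleared 0 line(s) (total 0); column heights now [0 0 4 0 0 0 0], max=4
Drop 2: O rot3 at col 3 lands with bottom-row=0; cleared 0 line(s) (total 0); column heights now [0 0 4 2 2 0 0], max=4
Drop 3: T rot3 at col 3 lands with bottom-row=2; cleared 0 line(s) (total 0); column heights now [0 0 4 4 5 0 0], max=5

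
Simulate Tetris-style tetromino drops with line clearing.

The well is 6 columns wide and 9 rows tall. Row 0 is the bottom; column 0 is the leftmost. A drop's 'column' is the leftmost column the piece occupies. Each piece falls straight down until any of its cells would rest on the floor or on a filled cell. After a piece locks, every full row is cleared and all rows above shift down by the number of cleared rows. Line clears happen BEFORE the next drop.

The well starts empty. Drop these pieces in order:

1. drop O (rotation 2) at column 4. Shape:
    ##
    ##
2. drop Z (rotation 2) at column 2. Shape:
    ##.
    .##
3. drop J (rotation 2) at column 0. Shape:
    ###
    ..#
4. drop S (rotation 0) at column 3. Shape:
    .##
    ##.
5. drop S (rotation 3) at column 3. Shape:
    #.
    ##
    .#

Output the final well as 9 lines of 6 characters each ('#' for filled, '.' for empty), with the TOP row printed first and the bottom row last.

Drop 1: O rot2 at col 4 lands with bottom-row=0; cleared 0 line(s) (total 0); column heights now [0 0 0 0 2 2], max=2
Drop 2: Z rot2 at col 2 lands with bottom-row=2; cleared 0 line(s) (total 0); column heights now [0 0 4 4 3 2], max=4
Drop 3: J rot2 at col 0 lands with bottom-row=4; cleared 0 line(s) (total 0); column heights now [6 6 6 4 3 2], max=6
Drop 4: S rot0 at col 3 lands with bottom-row=4; cleared 0 line(s) (total 0); column heights now [6 6 6 5 6 6], max=6
Drop 5: S rot3 at col 3 lands with bottom-row=6; cleared 0 line(s) (total 0); column heights now [6 6 6 9 8 6], max=9

Answer: ...#..
...##.
....#.
###.##
..###.
..##..
...##.
....##
....##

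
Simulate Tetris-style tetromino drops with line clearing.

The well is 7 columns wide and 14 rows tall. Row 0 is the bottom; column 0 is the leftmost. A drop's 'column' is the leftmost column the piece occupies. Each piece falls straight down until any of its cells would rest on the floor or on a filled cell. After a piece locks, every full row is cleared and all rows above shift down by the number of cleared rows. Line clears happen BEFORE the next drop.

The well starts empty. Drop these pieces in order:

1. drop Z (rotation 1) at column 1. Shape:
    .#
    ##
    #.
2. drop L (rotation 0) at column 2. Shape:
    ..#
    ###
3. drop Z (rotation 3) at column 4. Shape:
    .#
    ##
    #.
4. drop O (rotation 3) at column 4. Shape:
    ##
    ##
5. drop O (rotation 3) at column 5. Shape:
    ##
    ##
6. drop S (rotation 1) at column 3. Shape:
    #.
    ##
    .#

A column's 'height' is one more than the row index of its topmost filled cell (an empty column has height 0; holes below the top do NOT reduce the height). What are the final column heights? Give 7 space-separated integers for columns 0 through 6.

Answer: 0 2 4 13 12 12 12

Derivation:
Drop 1: Z rot1 at col 1 lands with bottom-row=0; cleared 0 line(s) (total 0); column heights now [0 2 3 0 0 0 0], max=3
Drop 2: L rot0 at col 2 lands with bottom-row=3; cleared 0 line(s) (total 0); column heights now [0 2 4 4 5 0 0], max=5
Drop 3: Z rot3 at col 4 lands with bottom-row=5; cleared 0 line(s) (total 0); column heights now [0 2 4 4 7 8 0], max=8
Drop 4: O rot3 at col 4 lands with bottom-row=8; cleared 0 line(s) (total 0); column heights now [0 2 4 4 10 10 0], max=10
Drop 5: O rot3 at col 5 lands with bottom-row=10; cleared 0 line(s) (total 0); column heights now [0 2 4 4 10 12 12], max=12
Drop 6: S rot1 at col 3 lands with bottom-row=10; cleared 0 line(s) (total 0); column heights now [0 2 4 13 12 12 12], max=13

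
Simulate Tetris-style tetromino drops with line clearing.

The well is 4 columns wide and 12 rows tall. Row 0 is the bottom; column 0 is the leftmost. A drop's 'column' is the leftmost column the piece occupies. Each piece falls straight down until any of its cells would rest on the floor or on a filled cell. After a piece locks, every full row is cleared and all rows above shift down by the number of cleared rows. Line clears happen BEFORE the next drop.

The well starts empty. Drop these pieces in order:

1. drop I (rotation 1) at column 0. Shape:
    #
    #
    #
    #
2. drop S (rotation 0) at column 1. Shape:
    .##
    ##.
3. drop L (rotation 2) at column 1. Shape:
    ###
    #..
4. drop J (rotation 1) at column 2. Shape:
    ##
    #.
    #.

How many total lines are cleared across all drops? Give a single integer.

Drop 1: I rot1 at col 0 lands with bottom-row=0; cleared 0 line(s) (total 0); column heights now [4 0 0 0], max=4
Drop 2: S rot0 at col 1 lands with bottom-row=0; cleared 0 line(s) (total 0); column heights now [4 1 2 2], max=4
Drop 3: L rot2 at col 1 lands with bottom-row=1; cleared 2 line(s) (total 2); column heights now [2 1 1 0], max=2
Drop 4: J rot1 at col 2 lands with bottom-row=1; cleared 0 line(s) (total 2); column heights now [2 1 4 4], max=4

Answer: 2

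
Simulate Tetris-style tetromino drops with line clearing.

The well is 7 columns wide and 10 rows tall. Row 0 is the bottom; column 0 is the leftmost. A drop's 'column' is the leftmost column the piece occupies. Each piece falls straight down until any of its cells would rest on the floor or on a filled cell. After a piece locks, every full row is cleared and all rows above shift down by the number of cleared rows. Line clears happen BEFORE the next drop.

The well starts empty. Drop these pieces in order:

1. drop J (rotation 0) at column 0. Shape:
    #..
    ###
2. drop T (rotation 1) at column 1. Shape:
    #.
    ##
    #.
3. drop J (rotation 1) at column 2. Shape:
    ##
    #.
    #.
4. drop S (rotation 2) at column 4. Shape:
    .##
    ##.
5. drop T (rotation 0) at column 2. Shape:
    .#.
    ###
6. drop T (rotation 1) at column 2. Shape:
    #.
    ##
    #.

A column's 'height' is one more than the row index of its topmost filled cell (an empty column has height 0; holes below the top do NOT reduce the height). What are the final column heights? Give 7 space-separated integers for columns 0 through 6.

Answer: 2 4 10 9 7 2 2

Derivation:
Drop 1: J rot0 at col 0 lands with bottom-row=0; cleared 0 line(s) (total 0); column heights now [2 1 1 0 0 0 0], max=2
Drop 2: T rot1 at col 1 lands with bottom-row=1; cleared 0 line(s) (total 0); column heights now [2 4 3 0 0 0 0], max=4
Drop 3: J rot1 at col 2 lands with bottom-row=3; cleared 0 line(s) (total 0); column heights now [2 4 6 6 0 0 0], max=6
Drop 4: S rot2 at col 4 lands with bottom-row=0; cleared 0 line(s) (total 0); column heights now [2 4 6 6 1 2 2], max=6
Drop 5: T rot0 at col 2 lands with bottom-row=6; cleared 0 line(s) (total 0); column heights now [2 4 7 8 7 2 2], max=8
Drop 6: T rot1 at col 2 lands with bottom-row=7; cleared 0 line(s) (total 0); column heights now [2 4 10 9 7 2 2], max=10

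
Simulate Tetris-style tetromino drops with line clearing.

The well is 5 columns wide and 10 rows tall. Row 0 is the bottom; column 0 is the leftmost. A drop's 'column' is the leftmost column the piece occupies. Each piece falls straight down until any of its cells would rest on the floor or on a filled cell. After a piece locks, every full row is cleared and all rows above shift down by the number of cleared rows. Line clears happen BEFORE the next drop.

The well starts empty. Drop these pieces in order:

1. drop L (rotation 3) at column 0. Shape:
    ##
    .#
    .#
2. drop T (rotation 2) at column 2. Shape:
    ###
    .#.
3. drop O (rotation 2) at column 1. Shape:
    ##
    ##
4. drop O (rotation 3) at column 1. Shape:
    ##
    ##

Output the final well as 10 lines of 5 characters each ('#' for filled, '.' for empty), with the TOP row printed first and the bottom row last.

Drop 1: L rot3 at col 0 lands with bottom-row=0; cleared 0 line(s) (total 0); column heights now [3 3 0 0 0], max=3
Drop 2: T rot2 at col 2 lands with bottom-row=0; cleared 0 line(s) (total 0); column heights now [3 3 2 2 2], max=3
Drop 3: O rot2 at col 1 lands with bottom-row=3; cleared 0 line(s) (total 0); column heights now [3 5 5 2 2], max=5
Drop 4: O rot3 at col 1 lands with bottom-row=5; cleared 0 line(s) (total 0); column heights now [3 7 7 2 2], max=7

Answer: .....
.....
.....
.##..
.##..
.##..
.##..
##...
.####
.#.#.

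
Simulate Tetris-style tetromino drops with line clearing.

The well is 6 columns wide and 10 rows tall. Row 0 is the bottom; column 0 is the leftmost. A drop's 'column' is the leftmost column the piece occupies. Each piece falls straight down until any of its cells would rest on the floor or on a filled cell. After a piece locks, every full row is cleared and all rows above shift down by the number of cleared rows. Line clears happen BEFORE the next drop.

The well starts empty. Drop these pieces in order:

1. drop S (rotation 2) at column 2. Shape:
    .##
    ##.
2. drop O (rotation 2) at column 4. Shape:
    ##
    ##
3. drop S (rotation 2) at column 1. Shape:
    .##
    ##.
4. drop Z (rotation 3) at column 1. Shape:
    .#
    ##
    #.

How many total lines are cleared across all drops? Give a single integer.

Answer: 0

Derivation:
Drop 1: S rot2 at col 2 lands with bottom-row=0; cleared 0 line(s) (total 0); column heights now [0 0 1 2 2 0], max=2
Drop 2: O rot2 at col 4 lands with bottom-row=2; cleared 0 line(s) (total 0); column heights now [0 0 1 2 4 4], max=4
Drop 3: S rot2 at col 1 lands with bottom-row=1; cleared 0 line(s) (total 0); column heights now [0 2 3 3 4 4], max=4
Drop 4: Z rot3 at col 1 lands with bottom-row=2; cleared 0 line(s) (total 0); column heights now [0 4 5 3 4 4], max=5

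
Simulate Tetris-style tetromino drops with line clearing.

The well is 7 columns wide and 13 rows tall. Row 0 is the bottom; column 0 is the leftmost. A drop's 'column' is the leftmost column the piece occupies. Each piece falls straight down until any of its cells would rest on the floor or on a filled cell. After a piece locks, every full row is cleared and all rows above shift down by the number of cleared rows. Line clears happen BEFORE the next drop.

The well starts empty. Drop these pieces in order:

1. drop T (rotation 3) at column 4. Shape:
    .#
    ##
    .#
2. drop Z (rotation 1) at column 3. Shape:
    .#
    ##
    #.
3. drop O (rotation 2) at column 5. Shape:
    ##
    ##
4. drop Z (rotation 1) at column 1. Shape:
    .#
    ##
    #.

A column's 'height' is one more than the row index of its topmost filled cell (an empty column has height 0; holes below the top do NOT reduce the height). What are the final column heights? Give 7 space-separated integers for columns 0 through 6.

Drop 1: T rot3 at col 4 lands with bottom-row=0; cleared 0 line(s) (total 0); column heights now [0 0 0 0 2 3 0], max=3
Drop 2: Z rot1 at col 3 lands with bottom-row=1; cleared 0 line(s) (total 0); column heights now [0 0 0 3 4 3 0], max=4
Drop 3: O rot2 at col 5 lands with bottom-row=3; cleared 0 line(s) (total 0); column heights now [0 0 0 3 4 5 5], max=5
Drop 4: Z rot1 at col 1 lands with bottom-row=0; cleared 0 line(s) (total 0); column heights now [0 2 3 3 4 5 5], max=5

Answer: 0 2 3 3 4 5 5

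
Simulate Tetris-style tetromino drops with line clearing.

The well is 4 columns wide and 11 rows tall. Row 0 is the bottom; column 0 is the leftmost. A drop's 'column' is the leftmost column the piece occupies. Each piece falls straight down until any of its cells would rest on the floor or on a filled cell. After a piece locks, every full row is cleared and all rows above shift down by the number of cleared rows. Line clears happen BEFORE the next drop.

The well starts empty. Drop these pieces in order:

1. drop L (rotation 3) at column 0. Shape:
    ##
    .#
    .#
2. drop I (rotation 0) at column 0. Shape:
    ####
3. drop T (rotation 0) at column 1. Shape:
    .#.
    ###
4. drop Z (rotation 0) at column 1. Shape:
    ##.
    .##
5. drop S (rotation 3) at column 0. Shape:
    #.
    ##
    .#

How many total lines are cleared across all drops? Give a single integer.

Drop 1: L rot3 at col 0 lands with bottom-row=0; cleared 0 line(s) (total 0); column heights now [3 3 0 0], max=3
Drop 2: I rot0 at col 0 lands with bottom-row=3; cleared 1 line(s) (total 1); column heights now [3 3 0 0], max=3
Drop 3: T rot0 at col 1 lands with bottom-row=3; cleared 0 line(s) (total 1); column heights now [3 4 5 4], max=5
Drop 4: Z rot0 at col 1 lands with bottom-row=5; cleared 0 line(s) (total 1); column heights now [3 7 7 6], max=7
Drop 5: S rot3 at col 0 lands with bottom-row=7; cleared 0 line(s) (total 1); column heights now [10 9 7 6], max=10

Answer: 1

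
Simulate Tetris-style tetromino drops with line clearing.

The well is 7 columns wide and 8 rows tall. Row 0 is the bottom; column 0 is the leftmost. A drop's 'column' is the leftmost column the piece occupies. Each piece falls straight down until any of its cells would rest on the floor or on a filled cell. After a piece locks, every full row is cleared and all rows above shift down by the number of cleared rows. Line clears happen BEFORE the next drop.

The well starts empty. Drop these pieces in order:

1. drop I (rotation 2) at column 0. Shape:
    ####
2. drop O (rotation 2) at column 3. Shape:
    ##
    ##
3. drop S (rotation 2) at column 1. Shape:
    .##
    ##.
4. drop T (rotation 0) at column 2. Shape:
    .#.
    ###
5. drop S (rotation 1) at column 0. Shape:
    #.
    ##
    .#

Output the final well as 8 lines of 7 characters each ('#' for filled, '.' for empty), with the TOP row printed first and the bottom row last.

Answer: .......
.......
#..#...
#####..
.###...
.####..
...##..
####...

Derivation:
Drop 1: I rot2 at col 0 lands with bottom-row=0; cleared 0 line(s) (total 0); column heights now [1 1 1 1 0 0 0], max=1
Drop 2: O rot2 at col 3 lands with bottom-row=1; cleared 0 line(s) (total 0); column heights now [1 1 1 3 3 0 0], max=3
Drop 3: S rot2 at col 1 lands with bottom-row=2; cleared 0 line(s) (total 0); column heights now [1 3 4 4 3 0 0], max=4
Drop 4: T rot0 at col 2 lands with bottom-row=4; cleared 0 line(s) (total 0); column heights now [1 3 5 6 5 0 0], max=6
Drop 5: S rot1 at col 0 lands with bottom-row=3; cleared 0 line(s) (total 0); column heights now [6 5 5 6 5 0 0], max=6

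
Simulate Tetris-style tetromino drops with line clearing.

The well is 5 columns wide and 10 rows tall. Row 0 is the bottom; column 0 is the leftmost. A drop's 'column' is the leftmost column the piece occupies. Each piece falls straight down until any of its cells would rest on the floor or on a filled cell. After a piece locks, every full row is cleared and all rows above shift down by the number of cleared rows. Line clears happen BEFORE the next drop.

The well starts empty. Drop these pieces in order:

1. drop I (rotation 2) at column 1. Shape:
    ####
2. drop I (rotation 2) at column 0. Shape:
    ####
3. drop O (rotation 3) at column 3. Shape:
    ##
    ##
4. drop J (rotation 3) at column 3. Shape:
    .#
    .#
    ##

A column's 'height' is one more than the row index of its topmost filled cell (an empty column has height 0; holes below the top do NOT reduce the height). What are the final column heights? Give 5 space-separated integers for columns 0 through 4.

Drop 1: I rot2 at col 1 lands with bottom-row=0; cleared 0 line(s) (total 0); column heights now [0 1 1 1 1], max=1
Drop 2: I rot2 at col 0 lands with bottom-row=1; cleared 0 line(s) (total 0); column heights now [2 2 2 2 1], max=2
Drop 3: O rot3 at col 3 lands with bottom-row=2; cleared 0 line(s) (total 0); column heights now [2 2 2 4 4], max=4
Drop 4: J rot3 at col 3 lands with bottom-row=4; cleared 0 line(s) (total 0); column heights now [2 2 2 5 7], max=7

Answer: 2 2 2 5 7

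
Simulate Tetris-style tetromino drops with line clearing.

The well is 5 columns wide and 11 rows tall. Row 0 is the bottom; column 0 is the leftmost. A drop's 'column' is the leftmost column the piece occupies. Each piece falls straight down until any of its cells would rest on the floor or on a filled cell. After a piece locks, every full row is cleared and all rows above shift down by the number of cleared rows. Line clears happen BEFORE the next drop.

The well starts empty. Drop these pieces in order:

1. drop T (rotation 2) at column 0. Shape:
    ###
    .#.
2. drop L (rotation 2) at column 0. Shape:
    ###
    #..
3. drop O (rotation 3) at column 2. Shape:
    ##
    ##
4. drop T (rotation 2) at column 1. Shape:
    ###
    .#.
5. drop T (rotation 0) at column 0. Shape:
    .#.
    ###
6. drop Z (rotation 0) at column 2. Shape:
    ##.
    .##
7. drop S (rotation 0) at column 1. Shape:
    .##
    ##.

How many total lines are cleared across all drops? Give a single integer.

Drop 1: T rot2 at col 0 lands with bottom-row=0; cleared 0 line(s) (total 0); column heights now [2 2 2 0 0], max=2
Drop 2: L rot2 at col 0 lands with bottom-row=2; cleared 0 line(s) (total 0); column heights now [4 4 4 0 0], max=4
Drop 3: O rot3 at col 2 lands with bottom-row=4; cleared 0 line(s) (total 0); column heights now [4 4 6 6 0], max=6
Drop 4: T rot2 at col 1 lands with bottom-row=6; cleared 0 line(s) (total 0); column heights now [4 8 8 8 0], max=8
Drop 5: T rot0 at col 0 lands with bottom-row=8; cleared 0 line(s) (total 0); column heights now [9 10 9 8 0], max=10
Drop 6: Z rot0 at col 2 lands with bottom-row=8; cleared 1 line(s) (total 1); column heights now [4 9 9 9 0], max=9
Drop 7: S rot0 at col 1 lands with bottom-row=9; cleared 0 line(s) (total 1); column heights now [4 10 11 11 0], max=11

Answer: 1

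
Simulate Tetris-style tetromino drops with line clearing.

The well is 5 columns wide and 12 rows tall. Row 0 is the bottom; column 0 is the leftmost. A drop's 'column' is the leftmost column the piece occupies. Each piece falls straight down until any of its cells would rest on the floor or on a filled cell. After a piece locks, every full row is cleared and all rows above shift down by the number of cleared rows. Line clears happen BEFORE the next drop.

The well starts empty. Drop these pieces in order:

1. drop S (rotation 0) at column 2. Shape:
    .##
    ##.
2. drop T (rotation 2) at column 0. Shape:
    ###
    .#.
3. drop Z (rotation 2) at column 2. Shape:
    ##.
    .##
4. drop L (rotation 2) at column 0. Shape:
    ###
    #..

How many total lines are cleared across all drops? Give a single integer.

Answer: 1

Derivation:
Drop 1: S rot0 at col 2 lands with bottom-row=0; cleared 0 line(s) (total 0); column heights now [0 0 1 2 2], max=2
Drop 2: T rot2 at col 0 lands with bottom-row=0; cleared 1 line(s) (total 1); column heights now [0 1 1 1 0], max=1
Drop 3: Z rot2 at col 2 lands with bottom-row=1; cleared 0 line(s) (total 1); column heights now [0 1 3 3 2], max=3
Drop 4: L rot2 at col 0 lands with bottom-row=2; cleared 0 line(s) (total 1); column heights now [4 4 4 3 2], max=4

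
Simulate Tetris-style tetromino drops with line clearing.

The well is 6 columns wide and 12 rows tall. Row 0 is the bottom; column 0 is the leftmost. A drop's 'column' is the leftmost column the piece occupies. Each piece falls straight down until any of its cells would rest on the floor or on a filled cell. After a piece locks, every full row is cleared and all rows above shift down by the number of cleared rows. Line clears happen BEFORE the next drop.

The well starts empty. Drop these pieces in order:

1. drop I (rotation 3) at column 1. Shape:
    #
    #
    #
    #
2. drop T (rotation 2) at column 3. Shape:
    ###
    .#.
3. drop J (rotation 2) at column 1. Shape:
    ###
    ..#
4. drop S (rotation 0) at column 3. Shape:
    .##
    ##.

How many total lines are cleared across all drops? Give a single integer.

Drop 1: I rot3 at col 1 lands with bottom-row=0; cleared 0 line(s) (total 0); column heights now [0 4 0 0 0 0], max=4
Drop 2: T rot2 at col 3 lands with bottom-row=0; cleared 0 line(s) (total 0); column heights now [0 4 0 2 2 2], max=4
Drop 3: J rot2 at col 1 lands with bottom-row=3; cleared 0 line(s) (total 0); column heights now [0 5 5 5 2 2], max=5
Drop 4: S rot0 at col 3 lands with bottom-row=5; cleared 0 line(s) (total 0); column heights now [0 5 5 6 7 7], max=7

Answer: 0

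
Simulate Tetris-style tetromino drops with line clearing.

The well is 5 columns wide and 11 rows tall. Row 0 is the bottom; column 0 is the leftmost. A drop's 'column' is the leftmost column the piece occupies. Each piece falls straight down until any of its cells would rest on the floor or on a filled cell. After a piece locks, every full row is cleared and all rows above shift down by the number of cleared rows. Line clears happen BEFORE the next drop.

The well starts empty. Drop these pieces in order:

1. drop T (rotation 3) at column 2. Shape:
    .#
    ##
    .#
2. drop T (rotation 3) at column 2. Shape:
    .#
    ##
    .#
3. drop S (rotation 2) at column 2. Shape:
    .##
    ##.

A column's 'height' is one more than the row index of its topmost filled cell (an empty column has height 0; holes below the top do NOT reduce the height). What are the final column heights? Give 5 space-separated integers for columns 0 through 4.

Answer: 0 0 7 8 8

Derivation:
Drop 1: T rot3 at col 2 lands with bottom-row=0; cleared 0 line(s) (total 0); column heights now [0 0 2 3 0], max=3
Drop 2: T rot3 at col 2 lands with bottom-row=3; cleared 0 line(s) (total 0); column heights now [0 0 5 6 0], max=6
Drop 3: S rot2 at col 2 lands with bottom-row=6; cleared 0 line(s) (total 0); column heights now [0 0 7 8 8], max=8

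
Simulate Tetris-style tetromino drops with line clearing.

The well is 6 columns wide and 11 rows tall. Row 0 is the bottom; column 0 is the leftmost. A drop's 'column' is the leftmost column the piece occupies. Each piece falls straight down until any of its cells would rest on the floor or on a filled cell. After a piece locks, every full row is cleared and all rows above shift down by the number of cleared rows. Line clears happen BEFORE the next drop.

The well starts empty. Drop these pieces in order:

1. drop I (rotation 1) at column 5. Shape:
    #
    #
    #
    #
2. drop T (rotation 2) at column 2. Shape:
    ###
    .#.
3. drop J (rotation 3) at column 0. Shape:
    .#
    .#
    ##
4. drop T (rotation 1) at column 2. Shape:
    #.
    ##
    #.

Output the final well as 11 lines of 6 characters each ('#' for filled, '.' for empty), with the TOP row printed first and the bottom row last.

Drop 1: I rot1 at col 5 lands with bottom-row=0; cleared 0 line(s) (total 0); column heights now [0 0 0 0 0 4], max=4
Drop 2: T rot2 at col 2 lands with bottom-row=0; cleared 0 line(s) (total 0); column heights now [0 0 2 2 2 4], max=4
Drop 3: J rot3 at col 0 lands with bottom-row=0; cleared 0 line(s) (total 0); column heights now [1 3 2 2 2 4], max=4
Drop 4: T rot1 at col 2 lands with bottom-row=2; cleared 0 line(s) (total 0); column heights now [1 3 5 4 2 4], max=5

Answer: ......
......
......
......
......
......
..#...
..##.#
.##..#
.#####
##.#.#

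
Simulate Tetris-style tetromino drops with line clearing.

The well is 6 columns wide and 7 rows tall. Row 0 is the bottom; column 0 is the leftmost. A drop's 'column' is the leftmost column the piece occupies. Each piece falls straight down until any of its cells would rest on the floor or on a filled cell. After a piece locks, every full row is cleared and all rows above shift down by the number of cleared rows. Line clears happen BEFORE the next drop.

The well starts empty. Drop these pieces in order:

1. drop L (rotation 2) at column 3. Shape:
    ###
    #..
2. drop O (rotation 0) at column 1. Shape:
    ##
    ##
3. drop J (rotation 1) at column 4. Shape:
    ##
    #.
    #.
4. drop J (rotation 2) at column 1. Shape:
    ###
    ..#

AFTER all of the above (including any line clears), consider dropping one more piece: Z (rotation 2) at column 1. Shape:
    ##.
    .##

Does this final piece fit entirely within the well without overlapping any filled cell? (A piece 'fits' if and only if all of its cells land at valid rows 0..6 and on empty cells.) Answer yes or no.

Drop 1: L rot2 at col 3 lands with bottom-row=0; cleared 0 line(s) (total 0); column heights now [0 0 0 2 2 2], max=2
Drop 2: O rot0 at col 1 lands with bottom-row=0; cleared 0 line(s) (total 0); column heights now [0 2 2 2 2 2], max=2
Drop 3: J rot1 at col 4 lands with bottom-row=2; cleared 0 line(s) (total 0); column heights now [0 2 2 2 5 5], max=5
Drop 4: J rot2 at col 1 lands with bottom-row=2; cleared 0 line(s) (total 0); column heights now [0 4 4 4 5 5], max=5
Test piece Z rot2 at col 1 (width 3): heights before test = [0 4 4 4 5 5]; fits = True

Answer: yes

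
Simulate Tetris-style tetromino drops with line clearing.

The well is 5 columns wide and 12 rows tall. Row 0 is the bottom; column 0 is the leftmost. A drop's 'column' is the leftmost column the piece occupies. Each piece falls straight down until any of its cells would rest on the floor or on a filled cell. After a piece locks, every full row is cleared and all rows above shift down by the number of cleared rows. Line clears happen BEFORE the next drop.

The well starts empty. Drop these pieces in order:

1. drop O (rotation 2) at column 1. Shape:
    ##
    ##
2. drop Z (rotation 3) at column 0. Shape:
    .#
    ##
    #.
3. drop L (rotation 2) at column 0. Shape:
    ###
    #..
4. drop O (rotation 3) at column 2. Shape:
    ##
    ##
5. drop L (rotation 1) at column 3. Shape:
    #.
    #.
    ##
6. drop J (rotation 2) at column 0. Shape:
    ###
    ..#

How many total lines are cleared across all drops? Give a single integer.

Answer: 0

Derivation:
Drop 1: O rot2 at col 1 lands with bottom-row=0; cleared 0 line(s) (total 0); column heights now [0 2 2 0 0], max=2
Drop 2: Z rot3 at col 0 lands with bottom-row=1; cleared 0 line(s) (total 0); column heights now [3 4 2 0 0], max=4
Drop 3: L rot2 at col 0 lands with bottom-row=3; cleared 0 line(s) (total 0); column heights now [5 5 5 0 0], max=5
Drop 4: O rot3 at col 2 lands with bottom-row=5; cleared 0 line(s) (total 0); column heights now [5 5 7 7 0], max=7
Drop 5: L rot1 at col 3 lands with bottom-row=7; cleared 0 line(s) (total 0); column heights now [5 5 7 10 8], max=10
Drop 6: J rot2 at col 0 lands with bottom-row=7; cleared 0 line(s) (total 0); column heights now [9 9 9 10 8], max=10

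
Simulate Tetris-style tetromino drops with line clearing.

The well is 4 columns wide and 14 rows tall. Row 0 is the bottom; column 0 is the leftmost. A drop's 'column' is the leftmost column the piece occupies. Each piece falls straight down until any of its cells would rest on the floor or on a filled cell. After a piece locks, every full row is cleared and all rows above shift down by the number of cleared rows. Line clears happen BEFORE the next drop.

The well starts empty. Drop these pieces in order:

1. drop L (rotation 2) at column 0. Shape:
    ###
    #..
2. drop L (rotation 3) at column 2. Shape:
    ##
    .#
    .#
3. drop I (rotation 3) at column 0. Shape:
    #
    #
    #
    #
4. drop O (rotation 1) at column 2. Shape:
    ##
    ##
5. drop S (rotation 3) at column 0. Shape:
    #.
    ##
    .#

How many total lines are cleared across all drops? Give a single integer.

Drop 1: L rot2 at col 0 lands with bottom-row=0; cleared 0 line(s) (total 0); column heights now [2 2 2 0], max=2
Drop 2: L rot3 at col 2 lands with bottom-row=0; cleared 1 line(s) (total 1); column heights now [1 0 2 2], max=2
Drop 3: I rot3 at col 0 lands with bottom-row=1; cleared 0 line(s) (total 1); column heights now [5 0 2 2], max=5
Drop 4: O rot1 at col 2 lands with bottom-row=2; cleared 0 line(s) (total 1); column heights now [5 0 4 4], max=5
Drop 5: S rot3 at col 0 lands with bottom-row=4; cleared 0 line(s) (total 1); column heights now [7 6 4 4], max=7

Answer: 1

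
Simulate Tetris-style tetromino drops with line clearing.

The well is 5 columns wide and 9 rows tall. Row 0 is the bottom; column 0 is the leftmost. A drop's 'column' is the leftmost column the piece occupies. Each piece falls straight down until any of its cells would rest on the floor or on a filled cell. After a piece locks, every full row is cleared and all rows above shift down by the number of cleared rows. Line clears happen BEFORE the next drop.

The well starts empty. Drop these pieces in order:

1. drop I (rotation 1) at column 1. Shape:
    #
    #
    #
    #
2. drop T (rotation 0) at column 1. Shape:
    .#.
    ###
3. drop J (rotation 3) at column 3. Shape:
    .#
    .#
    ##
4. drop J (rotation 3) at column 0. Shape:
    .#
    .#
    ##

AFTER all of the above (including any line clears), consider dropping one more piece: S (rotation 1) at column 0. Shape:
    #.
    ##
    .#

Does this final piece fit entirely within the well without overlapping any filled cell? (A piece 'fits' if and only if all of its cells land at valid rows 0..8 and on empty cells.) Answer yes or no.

Answer: no

Derivation:
Drop 1: I rot1 at col 1 lands with bottom-row=0; cleared 0 line(s) (total 0); column heights now [0 4 0 0 0], max=4
Drop 2: T rot0 at col 1 lands with bottom-row=4; cleared 0 line(s) (total 0); column heights now [0 5 6 5 0], max=6
Drop 3: J rot3 at col 3 lands with bottom-row=5; cleared 0 line(s) (total 0); column heights now [0 5 6 6 8], max=8
Drop 4: J rot3 at col 0 lands with bottom-row=5; cleared 1 line(s) (total 1); column heights now [0 7 5 5 7], max=7
Test piece S rot1 at col 0 (width 2): heights before test = [0 7 5 5 7]; fits = False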